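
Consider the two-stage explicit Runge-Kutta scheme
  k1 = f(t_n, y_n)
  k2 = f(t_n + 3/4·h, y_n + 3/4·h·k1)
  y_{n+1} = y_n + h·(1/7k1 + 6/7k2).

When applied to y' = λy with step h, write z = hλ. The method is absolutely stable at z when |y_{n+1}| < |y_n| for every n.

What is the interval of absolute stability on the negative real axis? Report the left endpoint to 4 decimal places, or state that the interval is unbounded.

(-1.5556, 0).

Test eqn y'=λy, z=hλ:
  k1=λy_n ⇒ h·k1=z·y_n;  k2=λ(1+3/4z)y_n ⇒ h·k2=z(1+3/4z)y_n
  y_{n+1}/y_n = 1 + 1/7z + 6/7z(1+3/4z) = 1 + z + 9/14z²
  R(z) = 1 + z + 9/14z².

Find x<0 with |R(x)|<1.
x=-0.77: |R|=0.6112
R=1: x+9/14x²=0 ⇒ x=−14/9=-1.5556; min R=1−1/(4·9/14)=0.6111>−1
Confirm numerically:
  x=-0.899: |R|=0.62056 <1
  x=-0.740: |R|=0.61203 <1
  x=-0.693: |R|=0.61573 <1
  x=-1.918: |R|=1.44689 >1
  x=-1.785: |R|=1.26329 >1
  x=-1.726: |R|=1.18912 >1
Interval (-1.5556, 0).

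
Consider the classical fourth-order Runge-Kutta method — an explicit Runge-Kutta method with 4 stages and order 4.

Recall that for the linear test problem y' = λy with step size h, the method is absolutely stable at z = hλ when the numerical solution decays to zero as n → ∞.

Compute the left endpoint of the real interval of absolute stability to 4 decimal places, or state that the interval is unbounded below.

z* = -2.7853.

With y'=λy (z=hλ):
  order 4, 4-stage ⇒ R(z)=1+z+z^2/2+z^3/6+z^4/24
  (e.g. R(-0.82)=0.44314, |R|=0.44314)

Solve |R(x)|<1 on ℝ⁻.
x=-0.82: |R|=0.4431
|R(-1.54)|=0.2714 |R(-1.18)|=0.3231 |R(-0.77)|=0.4650
Bisect:
  x_lo=-3.5814 |R|=3.0306  x_hi=-0.3808 |R|=0.6834
  mid=-1.98107 |R|=0.32720 →hi
  mid=-2.78123 |R|=0.99389 →hi
  mid=-3.18131 |R|=1.78074 →lo
  mid=-2.98127 |R|=1.33797 →lo
  mid=-2.88125 |R|=1.15458 →lo
  mid=-2.83124 |R|=1.07151 →lo
  mid=-2.80623 |R|=1.03203 →lo
  ...
  [-2.78533,-2.78514] ⇒ x*=-2.7853
So |R|<1 on (-2.7853, 0).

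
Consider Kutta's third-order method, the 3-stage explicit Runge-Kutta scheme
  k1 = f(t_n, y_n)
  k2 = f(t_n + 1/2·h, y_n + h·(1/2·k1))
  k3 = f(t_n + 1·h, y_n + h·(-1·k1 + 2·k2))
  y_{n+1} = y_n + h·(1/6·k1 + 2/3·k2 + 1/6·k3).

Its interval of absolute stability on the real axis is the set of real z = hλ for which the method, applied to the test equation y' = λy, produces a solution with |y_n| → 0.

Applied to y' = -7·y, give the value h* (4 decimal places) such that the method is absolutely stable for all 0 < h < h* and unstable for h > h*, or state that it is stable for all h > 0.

(-2.5127,0); λ=-7 ⇒ h* = 0.3590.

With y'=λy (z=hλ):
  order 3, 3-stage ⇒ R(z)=1+z+z^2/2+z^3/6
  (e.g. R(-1.51)=0.05622, |R|=0.05622)

Find x<0 with |R(x)|<1.
x=-1.51: |R|=0.0562
|R(-2.61)|=1.1672 |R(-2.5)|=0.9792 |R(-2.22)|=0.5793
Bisect:
  x_lo=-3.0293 |R|=2.0742  x_hi=-0.1869 |R|=0.8295
  mid=-1.60812 |R|=0.00821 →hi
  mid=-2.31873 |R|=0.70826 →hi
  mid=-2.67404 |R|=1.28557 →lo
  mid=-2.49638 |R|=0.97330 →hi
  mid=-2.58521 |R|=1.12318 →lo
  mid=-2.54080 |R|=1.04672 →lo
  mid=-2.51859 |R|=1.00964 →lo
  mid=-2.50749 |R|=0.99138 →hi
  mid=-2.51304 |R|=1.00048 →lo
  ...
  [-2.51287,-2.51269] ⇒ x*=-2.5127
So |R|<1 on (-2.5127, 0).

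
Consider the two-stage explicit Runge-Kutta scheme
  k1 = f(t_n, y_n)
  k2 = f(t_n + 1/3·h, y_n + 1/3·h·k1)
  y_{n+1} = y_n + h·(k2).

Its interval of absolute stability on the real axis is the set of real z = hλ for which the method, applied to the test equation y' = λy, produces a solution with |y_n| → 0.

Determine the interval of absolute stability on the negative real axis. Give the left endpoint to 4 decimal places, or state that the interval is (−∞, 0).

Set f=λy, z=hλ:
  k1=λy_n ⇒ h·k1=z·y_n;  k2=λ(1+1/3z)y_n ⇒ h·k2=z(1+1/3z)y_n
  y_{n+1}/y_n = 1 + z(1+1/3z) = 1 + z + 1/3z²
  ⇒ R(z) = 1 + z + 1/3z².

Solve |R(x)|<1 on ℝ⁻.
x=-1.46: |R|=0.2505
R=1: x+1/3x²=0 ⇒ x=−3=-3.0000; min R=1−1/(4·1/3)=0.2500>−1
Confirm numerically:
  x=-2.075: |R|=0.36021 <1
  x=-1.984: |R|=0.32809 <1
  x=-1.667: |R|=0.25930 <1
  x=-1.303: |R|=0.26294 <1
  x=-3.484: |R|=1.56209 >1
  x=-3.381: |R|=1.42939 >1
  x=-3.248: |R|=1.26850 >1
So |R|<1 on (-3.0000, 0).

z∈(-3.0000,0).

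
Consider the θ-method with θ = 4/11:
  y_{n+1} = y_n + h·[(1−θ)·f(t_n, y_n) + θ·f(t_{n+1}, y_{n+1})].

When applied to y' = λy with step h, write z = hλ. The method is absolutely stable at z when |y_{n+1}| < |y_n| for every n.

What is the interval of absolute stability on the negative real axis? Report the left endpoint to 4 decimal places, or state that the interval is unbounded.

z∈(-7.3333,0).

With y'=λy (z=hλ):
  y_{n+1} = y_n + z·[7/11·y_n + 4/11·y_{n+1}] ⇒ (1 − 4/11z)y_{n+1} = (1 + 7/11z)y_n
  so R(z) = (1 + 7/11z)/(1 − 4/11z).

Solve |R(x)|<1 on ℝ⁻.
x=-0.42: |R|=0.6356
R=−1: 1+7/11x = −1+4/11x ⇒ -3/11x=2 ⇒ x=2/(-3/11)=-7.3333
Confirm numerically:
  x=-6.647: |R|=0.94522 <1
  x=-6.335: |R|=0.91758 <1
  x=-3.830: |R|=0.60068 <1
  x=-7.799: |R|=1.03311 >1
  x=-7.693: |R|=1.02583 >1
  x=-7.484: |R|=1.01104 >1
Interval (-7.3333, 0).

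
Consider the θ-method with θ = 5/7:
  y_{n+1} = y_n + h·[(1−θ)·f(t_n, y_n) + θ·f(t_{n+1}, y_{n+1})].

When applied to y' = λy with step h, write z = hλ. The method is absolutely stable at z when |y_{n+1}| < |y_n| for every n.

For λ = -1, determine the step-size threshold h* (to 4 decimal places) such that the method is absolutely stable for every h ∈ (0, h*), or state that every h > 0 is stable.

On y'=λy, z=hλ:
  y_{n+1} = y_n + z·[2/7·y_n + 5/7·y_{n+1}] ⇒ (1 − 5/7z)y_{n+1} = (1 + 2/7z)y_n
  R(z) = (1 + 2/7z)/(1 − 5/7z).

Need |R(x)|<1, x<0.
x=-0.83: |R|=0.4789
x=-2: |R|=0.1765
x=-10: |R|=0.2281
x=-100: |R|=0.3807
θ=5/7≥1/2 ⇒ |1+2/7x|<|1−5/7x| ∀x<0 ⇒ interval (−∞,0).

(−∞, 0) — no finite endpoint. Any h>0 works for λ=-1.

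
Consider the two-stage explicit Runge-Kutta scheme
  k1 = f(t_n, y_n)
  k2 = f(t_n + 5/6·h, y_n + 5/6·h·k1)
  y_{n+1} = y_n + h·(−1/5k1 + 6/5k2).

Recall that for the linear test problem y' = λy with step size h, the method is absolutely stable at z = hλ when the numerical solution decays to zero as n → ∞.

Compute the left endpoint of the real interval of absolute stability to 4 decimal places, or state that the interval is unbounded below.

z* = -1.0000.

Set f=λy, z=hλ:
  k1=λy_n ⇒ h·k1=z·y_n;  k2=λ(1+5/6z)y_n ⇒ h·k2=z(1+5/6z)y_n
  y_{n+1}/y_n = 1 − 1/5z + 6/5z(1+5/6z) = 1 + z + z²
  so R(z) = 1 + z + z².

Solve |R(x)|<1 on ℝ⁻.
x=-0.34: |R|=0.7756
R=1: x+1x²=0 ⇒ x=−1=-1.0000; min R=1−1/(4·1)=0.7500>−1
Confirm numerically:
  x=-0.587: |R|=0.75757 <1
  x=-0.529: |R|=0.75084 <1
  x=-0.408: |R|=0.75846 <1
  x=-1.424: |R|=1.60378 >1
  x=-1.273: |R|=1.34753 >1
Stable set (-1.0000, 0).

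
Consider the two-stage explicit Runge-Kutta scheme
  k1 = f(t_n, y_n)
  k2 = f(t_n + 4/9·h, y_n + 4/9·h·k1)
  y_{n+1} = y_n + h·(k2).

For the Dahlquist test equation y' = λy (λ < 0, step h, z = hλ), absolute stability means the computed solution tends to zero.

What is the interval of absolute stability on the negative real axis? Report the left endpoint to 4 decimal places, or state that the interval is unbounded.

z∈(-2.2500,0).

Set f=λy, z=hλ:
  k1=λy_n ⇒ h·k1=z·y_n;  k2=λ(1+4/9z)y_n ⇒ h·k2=z(1+4/9z)y_n
  y_{n+1}/y_n = 1 + z(1+4/9z) = 1 + z + 4/9z²
  Hence R(z) = 1 + z + 4/9z².

Boundary: |R(x)|=1, x<0.
x=-0.36: |R|=0.6976
R=1: x+4/9x²=0 ⇒ x=−9/4=-2.2500; min R=1−1/(4·4/9)=0.4375>−1
Confirm numerically:
  x=-2.134: |R|=0.88998 <1
  x=-1.790: |R|=0.63404 <1
  x=-1.329: |R|=0.45600 <1
  x=-2.719: |R|=1.56676 >1
  x=-2.652: |R|=1.47382 >1
So |R|<1 on (-2.2500, 0).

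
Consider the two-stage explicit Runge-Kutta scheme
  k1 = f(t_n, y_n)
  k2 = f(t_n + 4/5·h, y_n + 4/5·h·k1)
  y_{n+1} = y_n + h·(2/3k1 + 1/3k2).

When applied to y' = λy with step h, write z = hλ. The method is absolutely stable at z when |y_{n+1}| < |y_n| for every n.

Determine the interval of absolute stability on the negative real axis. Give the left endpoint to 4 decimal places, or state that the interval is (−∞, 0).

Set f=λy, z=hλ:
  k1=λy_n ⇒ h·k1=z·y_n;  k2=λ(1+4/5z)y_n ⇒ h·k2=z(1+4/5z)y_n
  y_{n+1}/y_n = 1 + 2/3z + 1/3z(1+4/5z) = 1 + z + 4/15z²
  R(z) = 1 + z + 4/15z².

Solve |R(x)|<1 on ℝ⁻.
x=-1.39: |R|=0.1252
R=1: x+4/15x²=0 ⇒ x=−15/4=-3.7500; min R=1−1/(4·4/15)=0.0625>−1
Confirm numerically:
  x=-3.386: |R|=0.67133 <1
  x=-3.180: |R|=0.51664 <1
  x=-1.603: |R|=0.08223 <1
  x=-4.145: |R|=1.43661 >1
  x=-4.141: |R|=1.43177 >1
  x=-4.104: |R|=1.38742 >1
So |R|<1 on (-3.7500, 0).

z∈(-3.7500,0).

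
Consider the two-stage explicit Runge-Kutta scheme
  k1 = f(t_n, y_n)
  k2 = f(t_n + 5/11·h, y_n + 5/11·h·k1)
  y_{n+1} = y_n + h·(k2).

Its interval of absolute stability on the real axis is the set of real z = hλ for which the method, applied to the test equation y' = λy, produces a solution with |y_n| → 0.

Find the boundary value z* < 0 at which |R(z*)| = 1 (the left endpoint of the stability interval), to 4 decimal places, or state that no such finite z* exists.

left endpoint -2.2000.

With y'=λy (z=hλ):
  k1=λy_n ⇒ h·k1=z·y_n;  k2=λ(1+5/11z)y_n ⇒ h·k2=z(1+5/11z)y_n
  y_{n+1}/y_n = 1 + z(1+5/11z) = 1 + z + 5/11z²
  Hence R(z) = 1 + z + 5/11z².

Need |R(x)|<1, x<0.
x=-1.18: |R|=0.4529
R=1: x+5/11x²=0 ⇒ x=−11/5=-2.2000; min R=1−1/(4·5/11)=0.4500>−1
Confirm numerically:
  x=-1.936: |R|=0.76768 <1
  x=-1.804: |R|=0.67528 <1
  x=-1.359: |R|=0.48049 <1
  x=-2.527: |R|=1.37560 >1
  x=-2.301: |R|=1.10564 >1
Stable set (-2.2000, 0).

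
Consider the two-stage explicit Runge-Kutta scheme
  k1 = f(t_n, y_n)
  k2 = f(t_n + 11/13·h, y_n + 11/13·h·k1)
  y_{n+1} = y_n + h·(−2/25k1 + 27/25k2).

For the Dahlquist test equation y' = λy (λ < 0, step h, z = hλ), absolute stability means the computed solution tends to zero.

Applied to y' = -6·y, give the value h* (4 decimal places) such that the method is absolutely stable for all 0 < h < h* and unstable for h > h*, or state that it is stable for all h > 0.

Set f=λy, z=hλ:
  k1=λy_n ⇒ h·k1=z·y_n;  k2=λ(1+11/13z)y_n ⇒ h·k2=z(1+11/13z)y_n
  y_{n+1}/y_n = 1 − 2/25z + 27/25z(1+11/13z) = 1 + z + 297/325z²
  so R(z) = 1 + z + 297/325z².

Need |R(x)|<1, x<0.
x=-1.51: |R|=1.5737
R=1: x+297/325x²=0 ⇒ x=−325/297=-1.0943; min R=1−1/(4·297/325)=0.7264>−1
Confirm numerically:
  x=-0.900: |R|=0.84022 <1
  x=-0.871: |R|=0.82228 <1
  x=-0.595: |R|=0.72852 <1
  x=-0.554: |R|=0.72647 <1
  x=-1.559: |R|=1.66209 >1
  x=-1.473: |R|=1.50980 >1
Stable set (-1.0943, 0).

(-1.0943,0); λ=-6 ⇒ h* = (325/297)/6 = 0.1824.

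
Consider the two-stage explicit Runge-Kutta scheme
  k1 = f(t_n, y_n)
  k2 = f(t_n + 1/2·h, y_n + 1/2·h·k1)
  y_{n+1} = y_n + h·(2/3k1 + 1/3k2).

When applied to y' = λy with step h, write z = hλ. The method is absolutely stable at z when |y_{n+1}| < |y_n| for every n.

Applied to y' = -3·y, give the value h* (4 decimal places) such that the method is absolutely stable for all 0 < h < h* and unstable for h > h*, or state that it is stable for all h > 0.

(-6.0000,0); λ=-3 ⇒ h* = (6)/3 = 2.0000.

Test eqn y'=λy, z=hλ:
  k1=λy_n ⇒ h·k1=z·y_n;  k2=λ(1+1/2z)y_n ⇒ h·k2=z(1+1/2z)y_n
  y_{n+1}/y_n = 1 + 2/3z + 1/3z(1+1/2z) = 1 + z + 1/6z²
  so R(z) = 1 + z + 1/6z².

Solve |R(x)|<1 on ℝ⁻.
x=-1.47: |R|=0.1099
R=1: x+1/6x²=0 ⇒ x=−6=-6.0000; min R=1−1/(4·1/6)=-0.5000>−1
Confirm numerically:
  x=-5.960: |R|=0.96027 <1
  x=-5.021: |R|=0.18074 <1
  x=-4.106: |R|=0.29613 <1
  x=-6.159: |R|=1.16321 >1
  x=-6.047: |R|=1.04737 >1
Interval (-6.0000, 0).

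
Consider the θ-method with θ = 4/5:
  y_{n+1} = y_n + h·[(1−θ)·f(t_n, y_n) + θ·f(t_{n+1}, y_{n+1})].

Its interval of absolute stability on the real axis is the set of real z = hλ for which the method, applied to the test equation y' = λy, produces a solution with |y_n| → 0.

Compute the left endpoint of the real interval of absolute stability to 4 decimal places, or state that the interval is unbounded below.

With y'=λy (z=hλ):
  y_{n+1} = y_n + z·[1/5·y_n + 4/5·y_{n+1}] ⇒ (1 − 4/5z)y_{n+1} = (1 + 1/5z)y_n
  Hence R(z) = (1 + 1/5z)/(1 − 4/5z).

Need |R(x)|<1, x<0.
x=-1.35: |R|=0.3510
x=-2: |R|=0.2308
x=-10: |R|=0.1111
x=-100: |R|=0.2346
θ=4/5≥1/2 ⇒ |1+1/5x|<|1−4/5x| ∀x<0 ⇒ unbounded interval.

interval (−∞, 0).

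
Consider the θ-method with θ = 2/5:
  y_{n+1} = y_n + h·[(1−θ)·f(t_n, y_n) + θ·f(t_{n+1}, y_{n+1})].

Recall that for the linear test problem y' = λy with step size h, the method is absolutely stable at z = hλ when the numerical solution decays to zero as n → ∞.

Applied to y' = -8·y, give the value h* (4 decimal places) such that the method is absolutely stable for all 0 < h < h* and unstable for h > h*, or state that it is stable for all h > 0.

(-10.0000,0); λ=-8 ⇒ h* = (10)/8 = 1.2500.

On y'=λy, z=hλ:
  y_{n+1} = y_n + z·[3/5·y_n + 2/5·y_{n+1}] ⇒ (1 − 2/5z)y_{n+1} = (1 + 3/5z)y_n
  R(z) = (1 + 3/5z)/(1 − 2/5z).

Boundary: |R(x)|=1, x<0.
x=-1.5: |R|=0.0625
R=−1: 1+3/5x = −1+2/5x ⇒ -1/5x=2 ⇒ x=2/(-1/5)=-10.0000
Confirm numerically:
  x=-8.581: |R|=0.93597 <1
  x=-6.778: |R|=0.82636 <1
  x=-6.335: |R|=0.79259 <1
  x=-4.675: |R|=0.62892 <1
  x=-10.513: |R|=1.01971 >1
  x=-10.342: |R|=1.01332 >1
  x=-10.194: |R|=1.00764 >1
Stable set (-10.0000, 0).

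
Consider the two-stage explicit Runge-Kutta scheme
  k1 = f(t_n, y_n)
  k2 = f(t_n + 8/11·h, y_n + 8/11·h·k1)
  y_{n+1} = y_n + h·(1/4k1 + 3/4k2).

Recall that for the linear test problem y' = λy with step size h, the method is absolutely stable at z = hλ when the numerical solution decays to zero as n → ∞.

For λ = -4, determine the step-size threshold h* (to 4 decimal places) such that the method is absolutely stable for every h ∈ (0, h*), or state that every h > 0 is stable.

On y'=λy, z=hλ:
  k1=λy_n ⇒ h·k1=z·y_n;  k2=λ(1+8/11z)y_n ⇒ h·k2=z(1+8/11z)y_n
  y_{n+1}/y_n = 1 + 1/4z + 3/4z(1+8/11z) = 1 + z + 6/11z²
  ⇒ R(z) = 1 + z + 6/11z².

Boundary: |R(x)|=1, x<0.
x=-1.59: |R|=0.7890
R=1: x+6/11x²=0 ⇒ x=−11/6=-1.8333; min R=1−1/(4·6/11)=0.5417>−1
Confirm numerically:
  x=-1.700: |R|=0.87636 <1
  x=-1.229: |R|=0.59488 <1
  x=-1.029: |R|=0.54855 <1
  x=-0.739: |R|=0.55888 <1
  x=-2.353: |R|=1.66697 >1
  x=-2.048: |R|=1.23980 >1
Interval (-1.8333, 0).

(-1.8333,0); λ=-4 ⇒ h* = (11/6)/4 = 0.4583.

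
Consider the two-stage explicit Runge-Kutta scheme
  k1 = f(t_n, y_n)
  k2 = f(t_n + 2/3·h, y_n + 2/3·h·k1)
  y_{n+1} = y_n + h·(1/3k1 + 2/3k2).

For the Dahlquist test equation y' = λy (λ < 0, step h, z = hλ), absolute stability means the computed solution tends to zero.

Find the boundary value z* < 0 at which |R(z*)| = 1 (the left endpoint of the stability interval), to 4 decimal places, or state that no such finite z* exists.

With y'=λy (z=hλ):
  k1=λy_n ⇒ h·k1=z·y_n;  k2=λ(1+2/3z)y_n ⇒ h·k2=z(1+2/3z)y_n
  y_{n+1}/y_n = 1 + 1/3z + 2/3z(1+2/3z) = 1 + z + 4/9z²
  so R(z) = 1 + z + 4/9z².

Find x<0 with |R(x)|<1.
x=-0.63: |R|=0.5464
R=1: x+4/9x²=0 ⇒ x=−9/4=-2.2500; min R=1−1/(4·4/9)=0.4375>−1
Confirm numerically:
  x=-2.228: |R|=0.97822 <1
  x=-1.932: |R|=0.72694 <1
  x=-1.921: |R|=0.71911 <1
  x=-2.556: |R|=1.34762 >1
  x=-2.430: |R|=1.19440 >1
Stable set (-2.2500, 0).

z* = -2.2500.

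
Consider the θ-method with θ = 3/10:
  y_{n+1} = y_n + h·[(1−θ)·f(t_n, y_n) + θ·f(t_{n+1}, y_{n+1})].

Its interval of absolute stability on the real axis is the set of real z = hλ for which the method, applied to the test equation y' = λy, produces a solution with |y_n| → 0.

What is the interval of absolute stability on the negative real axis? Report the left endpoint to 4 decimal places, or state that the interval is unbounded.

(-5.0000, 0).

Set f=λy, z=hλ:
  y_{n+1} = y_n + z·[7/10·y_n + 3/10·y_{n+1}] ⇒ (1 − 3/10z)y_{n+1} = (1 + 7/10z)y_n
  so R(z) = (1 + 7/10z)/(1 − 3/10z).

Need |R(x)|<1, x<0.
x=-1.77: |R|=0.1561
R=−1: 1+7/10x = −1+3/10x ⇒ -2/5x=2 ⇒ x=2/(-2/5)=-5.0000
Confirm numerically:
  x=-3.420: |R|=0.68806 <1
  x=-2.670: |R|=0.48251 <1
  x=-2.559: |R|=0.44764 <1
  x=-5.415: |R|=1.06325 >1
  x=-5.393: |R|=1.06005 >1
  x=-5.103: |R|=1.01628 >1
Interval (-5.0000, 0).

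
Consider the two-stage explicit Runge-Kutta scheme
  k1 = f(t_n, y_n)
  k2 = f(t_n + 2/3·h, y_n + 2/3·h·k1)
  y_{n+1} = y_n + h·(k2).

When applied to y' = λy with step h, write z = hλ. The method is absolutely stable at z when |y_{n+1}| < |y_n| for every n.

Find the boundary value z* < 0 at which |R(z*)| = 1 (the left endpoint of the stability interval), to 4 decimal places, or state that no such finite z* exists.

Set f=λy, z=hλ:
  k1=λy_n ⇒ h·k1=z·y_n;  k2=λ(1+2/3z)y_n ⇒ h·k2=z(1+2/3z)y_n
  y_{n+1}/y_n = 1 + z(1+2/3z) = 1 + z + 2/3z²
  ⇒ R(z) = 1 + z + 2/3z².

Find x<0 with |R(x)|<1.
x=-1.06: |R|=0.6891
R=1: x+2/3x²=0 ⇒ x=−3/2=-1.5000; min R=1−1/(4·2/3)=0.6250>−1
Confirm numerically:
  x=-1.050: |R|=0.68500 <1
  x=-0.969: |R|=0.65697 <1
  x=-0.709: |R|=0.62612 <1
  x=-0.700: |R|=0.62667 <1
  x=-2.097: |R|=1.83461 >1
  x=-2.034: |R|=1.72410 >1
Stable set (-1.5000, 0).

left endpoint -1.5000.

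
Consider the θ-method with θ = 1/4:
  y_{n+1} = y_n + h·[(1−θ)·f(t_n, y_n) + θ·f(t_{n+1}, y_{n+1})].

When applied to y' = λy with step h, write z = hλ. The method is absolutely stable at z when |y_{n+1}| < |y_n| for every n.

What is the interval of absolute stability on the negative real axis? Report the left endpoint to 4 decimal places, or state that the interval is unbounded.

Test eqn y'=λy, z=hλ:
  y_{n+1} = y_n + z·[3/4·y_n + 1/4·y_{n+1}] ⇒ (1 − 1/4z)y_{n+1} = (1 + 3/4z)y_n
  R(z) = (1 + 3/4z)/(1 − 1/4z).

Solve |R(x)|<1 on ℝ⁻.
x=-1.19: |R|=0.0829
R=−1: 1+3/4x = −1+1/4x ⇒ -1/2x=2 ⇒ x=2/(-1/2)=-4.0000
Confirm numerically:
  x=-3.616: |R|=0.89916 <1
  x=-2.754: |R|=0.63103 <1
  x=-2.502: |R|=0.53922 <1
  x=-1.849: |R|=0.26449 <1
  x=-4.359: |R|=1.08590 >1
  x=-4.265: |R|=1.06413 >1
  x=-4.250: |R|=1.06061 >1
Interval (-4.0000, 0).

z∈(-4.0000,0).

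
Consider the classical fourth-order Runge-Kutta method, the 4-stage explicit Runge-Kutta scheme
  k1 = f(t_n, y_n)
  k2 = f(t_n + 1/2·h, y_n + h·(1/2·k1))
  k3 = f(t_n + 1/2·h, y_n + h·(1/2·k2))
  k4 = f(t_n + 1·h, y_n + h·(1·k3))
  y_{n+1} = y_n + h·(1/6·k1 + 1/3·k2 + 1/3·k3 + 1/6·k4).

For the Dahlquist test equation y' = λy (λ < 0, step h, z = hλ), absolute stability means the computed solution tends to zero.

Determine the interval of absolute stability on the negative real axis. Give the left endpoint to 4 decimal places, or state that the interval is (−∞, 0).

With y'=λy (z=hλ):
  order 4, 4-stage ⇒ R(z)=1+z+z^2/2+z^3/6+z^4/24
  (e.g. R(-1.13)=0.33590, |R|=0.33590)

Find x<0 with |R(x)|<1.
x=-1.13: |R|=0.3359
|R(-2.78)|=0.9920 |R(-1.2)|=0.3184 |R(-1.19)|=0.3207
Bisect:
  x_lo=-3.2955 |R|=2.0840  x_hi=-0.1628 |R|=0.8497
  mid=-1.72914 |R|=0.27664 →hi
  mid=-2.51230 |R|=0.66061 →hi
  mid=-2.90388 |R|=1.19402 →lo
  mid=-2.70809 |R|=0.88971 →hi
  mid=-2.80599 |R|=1.03165 →lo
  mid=-2.75704 |R|=0.95823 →hi
  mid=-2.78151 |R|=0.99432 →hi
  mid=-2.79375 |R|=1.01283 →lo
  ...
  [-2.78534,-2.78515] ⇒ x*=-2.7853
So |R|<1 on (-2.7853, 0).

(-2.7853, 0).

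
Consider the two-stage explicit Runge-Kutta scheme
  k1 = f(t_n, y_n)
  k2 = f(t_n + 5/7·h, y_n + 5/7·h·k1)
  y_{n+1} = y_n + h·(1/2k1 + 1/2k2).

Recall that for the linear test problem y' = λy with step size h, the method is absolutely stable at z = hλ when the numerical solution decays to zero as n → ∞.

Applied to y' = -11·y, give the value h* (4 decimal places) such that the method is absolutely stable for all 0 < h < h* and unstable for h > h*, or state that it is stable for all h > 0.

On y'=λy, z=hλ:
  k1=λy_n ⇒ h·k1=z·y_n;  k2=λ(1+5/7z)y_n ⇒ h·k2=z(1+5/7z)y_n
  y_{n+1}/y_n = 1 + 1/2z + 1/2z(1+5/7z) = 1 + z + 5/14z²
  so R(z) = 1 + z + 5/14z².

Boundary: |R(x)|=1, x<0.
x=-0.35: |R|=0.6938
R=1: x+5/14x²=0 ⇒ x=−14/5=-2.8000; min R=1−1/(4·5/14)=0.3000>−1
Confirm numerically:
  x=-2.664: |R|=0.87061 <1
  x=-2.637: |R|=0.84649 <1
  x=-1.614: |R|=0.31636 <1
  x=-1.534: |R|=0.30641 <1
  x=-3.179: |R|=1.43030 >1
  x=-3.000: |R|=1.21429 >1
So |R|<1 on (-2.8000, 0).

(-2.8000,0); λ=-11 ⇒ h* = (14/5)/11 = 0.2545.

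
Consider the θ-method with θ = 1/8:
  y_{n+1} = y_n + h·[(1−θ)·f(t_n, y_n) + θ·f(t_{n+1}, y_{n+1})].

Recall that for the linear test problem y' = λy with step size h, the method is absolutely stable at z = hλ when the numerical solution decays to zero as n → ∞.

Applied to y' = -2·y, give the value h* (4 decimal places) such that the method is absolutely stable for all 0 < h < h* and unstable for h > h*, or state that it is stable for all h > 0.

(-2.6667,0); λ=-2 ⇒ h* = (8/3)/2 = 1.3333.

With y'=λy (z=hλ):
  y_{n+1} = y_n + z·[7/8·y_n + 1/8·y_{n+1}] ⇒ (1 − 1/8z)y_{n+1} = (1 + 7/8z)y_n
  ⇒ R(z) = (1 + 7/8z)/(1 − 1/8z).

Need |R(x)|<1, x<0.
x=-1.03: |R|=0.0875
R=−1: 1+7/8x = −1+1/8x ⇒ -3/4x=2 ⇒ x=2/(-3/4)=-2.6667
Confirm numerically:
  x=-2.071: |R|=0.64512 <1
  x=-1.913: |R|=0.54383 <1
  x=-1.328: |R|=0.13894 <1
  x=-1.223: |R|=0.06083 <1
  x=-3.206: |R|=1.28877 >1
  x=-2.971: |R|=1.16644 >1
  x=-2.794: |R|=1.07078 >1
So |R|<1 on (-2.6667, 0).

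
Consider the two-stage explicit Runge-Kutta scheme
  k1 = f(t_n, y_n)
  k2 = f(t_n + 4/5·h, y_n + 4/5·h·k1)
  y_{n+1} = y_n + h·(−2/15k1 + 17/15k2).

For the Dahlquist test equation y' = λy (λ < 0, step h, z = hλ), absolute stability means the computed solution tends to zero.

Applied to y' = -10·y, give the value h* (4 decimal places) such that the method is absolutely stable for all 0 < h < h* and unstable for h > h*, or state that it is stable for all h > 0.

With y'=λy (z=hλ):
  k1=λy_n ⇒ h·k1=z·y_n;  k2=λ(1+4/5z)y_n ⇒ h·k2=z(1+4/5z)y_n
  y_{n+1}/y_n = 1 − 2/15z + 17/15z(1+4/5z) = 1 + z + 68/75z²
  Hence R(z) = 1 + z + 68/75z².

Need |R(x)|<1, x<0.
x=-1.02: |R|=0.9233
R=1: x+68/75x²=0 ⇒ x=−75/68=-1.1029; min R=1−1/(4·68/75)=0.7243>−1
Confirm numerically:
  x=-1.057: |R|=0.95597 <1
  x=-1.005: |R|=0.91076 <1
  x=-0.576: |R|=0.72481 <1
  x=-1.646: |R|=1.81045 >1
  x=-1.603: |R|=1.72678 >1
Interval (-1.1029, 0).

(-1.1029,0); λ=-10 ⇒ h* = (75/68)/10 = 0.1103.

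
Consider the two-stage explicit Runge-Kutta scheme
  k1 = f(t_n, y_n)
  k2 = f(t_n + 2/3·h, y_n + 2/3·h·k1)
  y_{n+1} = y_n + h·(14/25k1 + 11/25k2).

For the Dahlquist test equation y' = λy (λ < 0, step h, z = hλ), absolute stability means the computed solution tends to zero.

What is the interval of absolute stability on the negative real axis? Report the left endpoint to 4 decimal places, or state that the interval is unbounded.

(-3.4091, 0).

Set f=λy, z=hλ:
  k1=λy_n ⇒ h·k1=z·y_n;  k2=λ(1+2/3z)y_n ⇒ h·k2=z(1+2/3z)y_n
  y_{n+1}/y_n = 1 + 14/25z + 11/25z(1+2/3z) = 1 + z + 22/75z²
  so R(z) = 1 + z + 22/75z².

Find x<0 with |R(x)|<1.
x=-1.21: |R|=0.2195
R=1: x+22/75x²=0 ⇒ x=−75/22=-3.4091; min R=1−1/(4·22/75)=0.1477>−1
Confirm numerically:
  x=-2.329: |R|=0.26211 <1
  x=-2.098: |R|=0.19314 <1
  x=-2.079: |R|=0.18886 <1
  x=-1.690: |R|=0.14779 <1
  x=-3.935: |R|=1.60704 >1
  x=-3.641: |R|=1.24769 >1
  x=-3.450: |R|=1.04140 >1
Stable set (-3.4091, 0).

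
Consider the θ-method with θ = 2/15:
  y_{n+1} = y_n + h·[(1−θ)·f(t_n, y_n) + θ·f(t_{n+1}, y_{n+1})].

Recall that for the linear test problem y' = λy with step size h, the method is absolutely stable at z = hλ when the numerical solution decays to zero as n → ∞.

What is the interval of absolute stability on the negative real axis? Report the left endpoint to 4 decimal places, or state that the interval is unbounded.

Test eqn y'=λy, z=hλ:
  y_{n+1} = y_n + z·[13/15·y_n + 2/15·y_{n+1}] ⇒ (1 − 2/15z)y_{n+1} = (1 + 13/15z)y_n
  R(z) = (1 + 13/15z)/(1 − 2/15z).

Need |R(x)|<1, x<0.
x=-1.46: |R|=0.2221
R=−1: 1+13/15x = −1+2/15x ⇒ -11/15x=2 ⇒ x=2/(-11/15)=-2.7273
Confirm numerically:
  x=-1.891: |R|=0.51022 <1
  x=-1.733: |R|=0.40772 <1
  x=-1.210: |R|=0.04191 <1
  x=-3.265: |R|=1.27473 >1
  x=-2.766: |R|=1.02075 >1
So |R|<1 on (-2.7273, 0).

z∈(-2.7273,0).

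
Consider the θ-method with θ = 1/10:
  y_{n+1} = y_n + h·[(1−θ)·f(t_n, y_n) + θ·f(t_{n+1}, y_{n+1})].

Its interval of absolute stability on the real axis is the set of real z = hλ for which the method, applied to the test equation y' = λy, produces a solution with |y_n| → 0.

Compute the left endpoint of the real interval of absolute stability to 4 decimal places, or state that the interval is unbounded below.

z* = -2.5000.

Set f=λy, z=hλ:
  y_{n+1} = y_n + z·[9/10·y_n + 1/10·y_{n+1}] ⇒ (1 − 1/10z)y_{n+1} = (1 + 9/10z)y_n
  so R(z) = (1 + 9/10z)/(1 − 1/10z).

Find x<0 with |R(x)|<1.
x=-1: |R|=0.0909
R=−1: 1+9/10x = −1+1/10x ⇒ -4/5x=2 ⇒ x=2/(-4/5)=-2.5000
Confirm numerically:
  x=-2.218: |R|=0.81535 <1
  x=-2.194: |R|=0.79925 <1
  x=-1.325: |R|=0.16998 <1
  x=-1.222: |R|=0.08893 <1
  x=-3.096: |R|=1.36408 >1
  x=-2.556: |R|=1.03568 >1
  x=-2.537: |R|=1.02361 >1
So |R|<1 on (-2.5000, 0).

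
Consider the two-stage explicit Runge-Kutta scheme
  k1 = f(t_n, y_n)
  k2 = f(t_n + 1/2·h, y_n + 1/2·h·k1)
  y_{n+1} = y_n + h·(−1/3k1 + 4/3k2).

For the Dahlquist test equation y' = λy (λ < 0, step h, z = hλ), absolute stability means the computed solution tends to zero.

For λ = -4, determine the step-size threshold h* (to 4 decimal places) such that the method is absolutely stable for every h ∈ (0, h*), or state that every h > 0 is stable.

(-1.5000,0); λ=-4 ⇒ h* = (3/2)/4 = 0.3750.

Set f=λy, z=hλ:
  k1=λy_n ⇒ h·k1=z·y_n;  k2=λ(1+1/2z)y_n ⇒ h·k2=z(1+1/2z)y_n
  y_{n+1}/y_n = 1 − 1/3z + 4/3z(1+1/2z) = 1 + z + 2/3z²
  Hence R(z) = 1 + z + 2/3z².

Boundary: |R(x)|=1, x<0.
x=-1.24: |R|=0.7851
R=1: x+2/3x²=0 ⇒ x=−3/2=-1.5000; min R=1−1/(4·2/3)=0.6250>−1
Confirm numerically:
  x=-1.401: |R|=0.90753 <1
  x=-1.205: |R|=0.76302 <1
  x=-1.024: |R|=0.67505 <1
  x=-0.887: |R|=0.63751 <1
  x=-2.007: |R|=1.67837 >1
  x=-1.906: |R|=1.51589 >1
  x=-1.570: |R|=1.07327 >1
So |R|<1 on (-1.5000, 0).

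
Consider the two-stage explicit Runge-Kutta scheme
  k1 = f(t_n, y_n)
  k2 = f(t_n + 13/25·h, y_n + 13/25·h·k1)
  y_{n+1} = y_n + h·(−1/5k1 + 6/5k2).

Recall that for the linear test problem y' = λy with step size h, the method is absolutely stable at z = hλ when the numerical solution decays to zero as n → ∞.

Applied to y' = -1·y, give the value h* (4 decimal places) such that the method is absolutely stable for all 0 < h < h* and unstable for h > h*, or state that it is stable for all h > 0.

On y'=λy, z=hλ:
  k1=λy_n ⇒ h·k1=z·y_n;  k2=λ(1+13/25z)y_n ⇒ h·k2=z(1+13/25z)y_n
  y_{n+1}/y_n = 1 − 1/5z + 6/5z(1+13/25z) = 1 + z + 78/125z²
  ⇒ R(z) = 1 + z + 78/125z².

Need |R(x)|<1, x<0.
x=-0.54: |R|=0.6420
R=1: x+78/125x²=0 ⇒ x=−125/78=-1.6026; min R=1−1/(4·78/125)=0.5994>−1
Confirm numerically:
  x=-1.131: |R|=0.66720 <1
  x=-1.070: |R|=0.64442 <1
  x=-0.949: |R|=0.61298 <1
  x=-0.776: |R|=0.59976 <1
  x=-2.144: |R|=1.72436 >1
  x=-2.048: |R|=1.56925 >1
  x=-1.863: |R|=1.30276 >1
Stable set (-1.6026, 0).

(-1.6026,0); λ=-1 ⇒ h* = (125/78)/1 = 1.6026.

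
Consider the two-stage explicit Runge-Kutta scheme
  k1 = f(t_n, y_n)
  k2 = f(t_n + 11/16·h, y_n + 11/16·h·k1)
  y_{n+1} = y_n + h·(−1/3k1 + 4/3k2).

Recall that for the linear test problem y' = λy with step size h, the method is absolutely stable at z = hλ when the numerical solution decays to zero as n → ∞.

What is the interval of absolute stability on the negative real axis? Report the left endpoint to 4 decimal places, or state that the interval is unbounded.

z∈(-1.0909,0).

Test eqn y'=λy, z=hλ:
  k1=λy_n ⇒ h·k1=z·y_n;  k2=λ(1+11/16z)y_n ⇒ h·k2=z(1+11/16z)y_n
  y_{n+1}/y_n = 1 − 1/3z + 4/3z(1+11/16z) = 1 + z + 11/12z²
  ⇒ R(z) = 1 + z + 11/12z².

Find x<0 with |R(x)|<1.
x=-1.56: |R|=1.6708
R=1: x+11/12x²=0 ⇒ x=−12/11=-1.0909; min R=1−1/(4·11/12)=0.7273>−1
Confirm numerically:
  x=-0.955: |R|=0.88102 <1
  x=-0.726: |R|=0.75715 <1
  x=-0.611: |R|=0.73121 <1
  x=-0.483: |R|=0.73085 <1
  x=-1.643: |R|=1.83149 >1
  x=-1.501: |R|=1.56425 >1
  x=-1.183: |R|=1.09986 >1
Interval (-1.0909, 0).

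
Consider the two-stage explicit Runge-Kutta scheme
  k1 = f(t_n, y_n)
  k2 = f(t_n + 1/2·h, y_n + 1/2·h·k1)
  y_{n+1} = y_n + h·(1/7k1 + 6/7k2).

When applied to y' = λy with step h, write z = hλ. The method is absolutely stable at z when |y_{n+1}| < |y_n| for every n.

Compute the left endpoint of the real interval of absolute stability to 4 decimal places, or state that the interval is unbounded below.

Test eqn y'=λy, z=hλ:
  k1=λy_n ⇒ h·k1=z·y_n;  k2=λ(1+1/2z)y_n ⇒ h·k2=z(1+1/2z)y_n
  y_{n+1}/y_n = 1 + 1/7z + 6/7z(1+1/2z) = 1 + z + 3/7z²
  Hence R(z) = 1 + z + 3/7z².

Need |R(x)|<1, x<0.
x=-0.58: |R|=0.5642
R=1: x+3/7x²=0 ⇒ x=−7/3=-2.3333; min R=1−1/(4·3/7)=0.4167>−1
Confirm numerically:
  x=-2.064: |R|=0.76176 <1
  x=-2.060: |R|=0.75869 <1
  x=-1.692: |R|=0.53494 <1
  x=-2.868: |R|=1.65718 >1
  x=-2.702: |R|=1.42692 >1
  x=-2.558: |R|=1.24630 >1
So |R|<1 on (-2.3333, 0).

left endpoint -2.3333.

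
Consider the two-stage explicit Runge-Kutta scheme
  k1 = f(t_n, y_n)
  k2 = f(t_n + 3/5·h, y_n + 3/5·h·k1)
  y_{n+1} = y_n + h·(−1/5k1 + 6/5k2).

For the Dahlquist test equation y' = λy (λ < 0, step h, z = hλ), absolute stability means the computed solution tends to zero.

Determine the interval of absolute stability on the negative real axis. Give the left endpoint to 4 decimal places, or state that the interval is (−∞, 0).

z∈(-1.3889,0).

On y'=λy, z=hλ:
  k1=λy_n ⇒ h·k1=z·y_n;  k2=λ(1+3/5z)y_n ⇒ h·k2=z(1+3/5z)y_n
  y_{n+1}/y_n = 1 − 1/5z + 6/5z(1+3/5z) = 1 + z + 18/25z²
  ⇒ R(z) = 1 + z + 18/25z².

Find x<0 with |R(x)|<1.
x=-1.07: |R|=0.7543
R=1: x+18/25x²=0 ⇒ x=−25/18=-1.3889; min R=1−1/(4·18/25)=0.6528>−1
Confirm numerically:
  x=-1.166: |R|=0.81288 <1
  x=-1.033: |R|=0.73530 <1
  x=-0.673: |R|=0.65311 <1
  x=-0.610: |R|=0.65791 <1
  x=-1.584: |R|=1.22252 >1
  x=-1.410: |R|=1.02143 >1
Interval (-1.3889, 0).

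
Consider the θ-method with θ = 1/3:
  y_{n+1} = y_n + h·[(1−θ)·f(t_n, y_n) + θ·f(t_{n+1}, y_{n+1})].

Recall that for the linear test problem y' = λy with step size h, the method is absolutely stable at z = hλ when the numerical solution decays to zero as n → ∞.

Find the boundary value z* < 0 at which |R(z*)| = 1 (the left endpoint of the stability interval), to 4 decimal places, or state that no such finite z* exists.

On y'=λy, z=hλ:
  y_{n+1} = y_n + z·[2/3·y_n + 1/3·y_{n+1}] ⇒ (1 − 1/3z)y_{n+1} = (1 + 2/3z)y_n
  Hence R(z) = (1 + 2/3z)/(1 − 1/3z).

Find x<0 with |R(x)|<1.
x=-0.98: |R|=0.2613
R=−1: 1+2/3x = −1+1/3x ⇒ -1/3x=2 ⇒ x=2/(-1/3)=-6.0000
Confirm numerically:
  x=-4.435: |R|=0.78951 <1
  x=-4.229: |R|=0.75501 <1
  x=-3.499: |R|=0.61517 <1
  x=-2.770: |R|=0.44021 <1
  x=-6.243: |R|=1.02629 >1
  x=-6.230: |R|=1.02492 >1
Interval (-6.0000, 0).

z* = -6.0000.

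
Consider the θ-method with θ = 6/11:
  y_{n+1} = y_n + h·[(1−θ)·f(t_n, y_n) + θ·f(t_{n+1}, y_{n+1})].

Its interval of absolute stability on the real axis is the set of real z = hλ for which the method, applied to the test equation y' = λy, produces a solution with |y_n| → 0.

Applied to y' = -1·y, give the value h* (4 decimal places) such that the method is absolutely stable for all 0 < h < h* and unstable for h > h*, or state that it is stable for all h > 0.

interval (−∞, 0). Any h>0 works for λ=-1.

With y'=λy (z=hλ):
  y_{n+1} = y_n + z·[5/11·y_n + 6/11·y_{n+1}] ⇒ (1 − 6/11z)y_{n+1} = (1 + 5/11z)y_n
  ⇒ R(z) = (1 + 5/11z)/(1 − 6/11z).

Boundary: |R(x)|=1, x<0.
x=-0.99: |R|=0.3571
x=-2: |R|=0.0435
x=-10: |R|=0.5493
x=-100: |R|=0.8003
θ=6/11≥1/2 ⇒ |1+5/11x|<|1−6/11x| ∀x<0 ⇒ interval (−∞,0).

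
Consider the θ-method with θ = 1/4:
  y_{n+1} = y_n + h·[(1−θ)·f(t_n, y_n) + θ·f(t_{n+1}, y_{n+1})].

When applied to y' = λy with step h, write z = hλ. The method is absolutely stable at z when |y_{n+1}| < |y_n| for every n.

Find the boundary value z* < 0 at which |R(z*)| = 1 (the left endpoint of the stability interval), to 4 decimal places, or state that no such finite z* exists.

Test eqn y'=λy, z=hλ:
  y_{n+1} = y_n + z·[3/4·y_n + 1/4·y_{n+1}] ⇒ (1 − 1/4z)y_{n+1} = (1 + 3/4z)y_n
  Hence R(z) = (1 + 3/4z)/(1 − 1/4z).

Need |R(x)|<1, x<0.
x=-0.87: |R|=0.2854
R=−1: 1+3/4x = −1+1/4x ⇒ -1/2x=2 ⇒ x=2/(-1/2)=-4.0000
Confirm numerically:
  x=-3.963: |R|=0.99071 <1
  x=-3.521: |R|=0.87262 <1
  x=-3.480: |R|=0.86096 <1
  x=-1.703: |R|=0.19446 <1
  x=-4.443: |R|=1.10494 >1
  x=-4.260: |R|=1.06295 >1
Stable set (-4.0000, 0).

left endpoint -4.0000.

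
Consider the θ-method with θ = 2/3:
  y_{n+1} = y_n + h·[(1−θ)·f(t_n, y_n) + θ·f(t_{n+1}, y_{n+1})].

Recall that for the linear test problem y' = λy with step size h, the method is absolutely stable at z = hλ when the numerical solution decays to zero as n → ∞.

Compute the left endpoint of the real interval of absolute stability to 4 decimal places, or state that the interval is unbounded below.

unbounded; (−∞, 0).

With y'=λy (z=hλ):
  y_{n+1} = y_n + z·[1/3·y_n + 2/3·y_{n+1}] ⇒ (1 − 2/3z)y_{n+1} = (1 + 1/3z)y_n
  R(z) = (1 + 1/3z)/(1 − 2/3z).

Boundary: |R(x)|=1, x<0.
x=-1.01: |R|=0.3964
x=-2: |R|=0.1429
x=-10: |R|=0.3043
x=-100: |R|=0.4778
θ=2/3≥1/2 ⇒ |1+1/3x|<|1−2/3x| ∀x<0 ⇒ stable on all of ℝ⁻.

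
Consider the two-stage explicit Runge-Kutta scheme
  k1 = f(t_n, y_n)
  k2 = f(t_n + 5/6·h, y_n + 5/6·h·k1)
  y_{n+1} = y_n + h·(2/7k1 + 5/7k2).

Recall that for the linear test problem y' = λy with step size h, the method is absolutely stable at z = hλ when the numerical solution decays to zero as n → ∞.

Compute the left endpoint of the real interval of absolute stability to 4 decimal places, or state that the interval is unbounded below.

z* = -1.6800.

Set f=λy, z=hλ:
  k1=λy_n ⇒ h·k1=z·y_n;  k2=λ(1+5/6z)y_n ⇒ h·k2=z(1+5/6z)y_n
  y_{n+1}/y_n = 1 + 2/7z + 5/7z(1+5/6z) = 1 + z + 25/42z²
  ⇒ R(z) = 1 + z + 25/42z².

Find x<0 with |R(x)|<1.
x=-0.36: |R|=0.7171
R=1: x+25/42x²=0 ⇒ x=−42/25=-1.6800; min R=1−1/(4·25/42)=0.5800>−1
Confirm numerically:
  x=-1.621: |R|=0.94307 <1
  x=-1.286: |R|=0.69840 <1
  x=-1.272: |R|=0.69109 <1
  x=-0.947: |R|=0.58681 <1
  x=-2.208: |R|=1.69394 >1
  x=-2.121: |R|=1.55676 >1
Interval (-1.6800, 0).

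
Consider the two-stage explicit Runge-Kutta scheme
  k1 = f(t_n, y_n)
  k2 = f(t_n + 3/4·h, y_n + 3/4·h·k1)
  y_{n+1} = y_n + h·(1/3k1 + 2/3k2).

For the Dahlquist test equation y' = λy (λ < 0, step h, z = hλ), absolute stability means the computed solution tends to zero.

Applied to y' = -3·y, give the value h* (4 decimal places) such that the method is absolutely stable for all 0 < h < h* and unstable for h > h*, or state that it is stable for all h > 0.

Set f=λy, z=hλ:
  k1=λy_n ⇒ h·k1=z·y_n;  k2=λ(1+3/4z)y_n ⇒ h·k2=z(1+3/4z)y_n
  y_{n+1}/y_n = 1 + 1/3z + 2/3z(1+3/4z) = 1 + z + 1/2z²
  Hence R(z) = 1 + z + 1/2z².

Find x<0 with |R(x)|<1.
x=-0.81: |R|=0.5181
R=1: x+1/2x²=0 ⇒ x=−2=-2.0000; min R=1−1/(4·1/2)=0.5000>−1
Confirm numerically:
  x=-1.928: |R|=0.93059 <1
  x=-1.327: |R|=0.55346 <1
  x=-0.855: |R|=0.51051 <1
  x=-2.438: |R|=1.53392 >1
  x=-2.135: |R|=1.14411 >1
  x=-2.093: |R|=1.09732 >1
Stable set (-2.0000, 0).

(-2.0000,0); λ=-3 ⇒ h* = (2)/3 = 0.6667.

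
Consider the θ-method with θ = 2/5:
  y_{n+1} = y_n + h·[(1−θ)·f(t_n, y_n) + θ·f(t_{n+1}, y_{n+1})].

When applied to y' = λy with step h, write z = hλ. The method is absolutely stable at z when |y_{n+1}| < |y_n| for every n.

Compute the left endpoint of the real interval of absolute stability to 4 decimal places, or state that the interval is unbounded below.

z* = -10.0000.

Set f=λy, z=hλ:
  y_{n+1} = y_n + z·[3/5·y_n + 2/5·y_{n+1}] ⇒ (1 − 2/5z)y_{n+1} = (1 + 3/5z)y_n
  so R(z) = (1 + 3/5z)/(1 − 2/5z).

Find x<0 with |R(x)|<1.
x=-0.98: |R|=0.2960
R=−1: 1+3/5x = −1+2/5x ⇒ -1/5x=2 ⇒ x=2/(-1/5)=-10.0000
Confirm numerically:
  x=-9.781: |R|=0.99108 <1
  x=-9.418: |R|=0.97558 <1
  x=-7.591: |R|=0.88064 <1
  x=-6.519: |R|=0.80702 <1
  x=-10.359: |R|=1.01396 >1
  x=-10.109: |R|=1.00432 >1
Interval (-10.0000, 0).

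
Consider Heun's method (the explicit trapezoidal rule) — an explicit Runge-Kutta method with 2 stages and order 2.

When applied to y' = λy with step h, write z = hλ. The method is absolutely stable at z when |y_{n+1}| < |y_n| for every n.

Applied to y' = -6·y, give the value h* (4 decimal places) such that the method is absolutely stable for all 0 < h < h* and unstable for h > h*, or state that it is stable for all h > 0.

(-2.0000,0); λ=-6 ⇒ h* = 0.3333.

Set f=λy, z=hλ:
  order 2, 2-stage ⇒ R(z)=1+z+z^2/2
  (e.g. R(-1.26)=0.53380, |R|=0.53380)

Boundary: |R(x)|=1, x<0.
x=-1.26: |R|=0.5338
|R(-1.84)|=0.8528 |R(-1.62)|=0.6922 |R(-0.87)|=0.5085
Bisect:
  x_lo=-2.8966 |R|=2.2985  x_hi=-0.3764 |R|=0.6944
  mid=-1.63649 |R|=0.70256 →hi
  mid=-2.26654 |R|=1.30206 →lo
  mid=-1.95151 |R|=0.95269 →hi
  mid=-2.10903 |R|=1.11497 →lo
  mid=-2.03027 |R|=1.03073 →lo
  mid=-1.99089 |R|=0.99093 →hi
  mid=-2.01058 |R|=1.01064 →lo
  mid=-2.00074 |R|=1.00074 →lo
  ...
  [-2.00012,-1.99997] ⇒ x*=-2.0000
Interval (-2.0000, 0).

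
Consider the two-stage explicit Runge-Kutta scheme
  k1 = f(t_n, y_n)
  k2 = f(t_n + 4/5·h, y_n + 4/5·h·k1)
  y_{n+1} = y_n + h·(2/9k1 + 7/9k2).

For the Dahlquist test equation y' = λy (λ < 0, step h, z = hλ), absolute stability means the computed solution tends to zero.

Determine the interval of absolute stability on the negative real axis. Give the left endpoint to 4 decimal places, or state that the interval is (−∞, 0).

With y'=λy (z=hλ):
  k1=λy_n ⇒ h·k1=z·y_n;  k2=λ(1+4/5z)y_n ⇒ h·k2=z(1+4/5z)y_n
  y_{n+1}/y_n = 1 + 2/9z + 7/9z(1+4/5z) = 1 + z + 28/45z²
  R(z) = 1 + z + 28/45z².

Find x<0 with |R(x)|<1.
x=-0.58: |R|=0.6293
R=1: x+28/45x²=0 ⇒ x=−45/28=-1.6071; min R=1−1/(4·28/45)=0.5982>−1
Confirm numerically:
  x=-1.000: |R|=0.62222 <1
  x=-0.852: |R|=0.59967 <1
  x=-0.686: |R|=0.60682 <1
  x=-1.877: |R|=1.31517 >1
  x=-1.776: |R|=1.18660 >1
Stable set (-1.6071, 0).

z∈(-1.6071,0).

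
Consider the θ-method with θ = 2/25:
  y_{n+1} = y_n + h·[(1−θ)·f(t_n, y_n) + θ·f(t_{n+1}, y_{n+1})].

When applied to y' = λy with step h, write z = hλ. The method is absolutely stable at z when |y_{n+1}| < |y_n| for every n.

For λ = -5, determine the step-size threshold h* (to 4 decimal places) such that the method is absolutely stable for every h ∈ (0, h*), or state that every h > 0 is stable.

Test eqn y'=λy, z=hλ:
  y_{n+1} = y_n + z·[23/25·y_n + 2/25·y_{n+1}] ⇒ (1 − 2/25z)y_{n+1} = (1 + 23/25z)y_n
  Hence R(z) = (1 + 23/25z)/(1 − 2/25z).

Boundary: |R(x)|=1, x<0.
x=-1.32: |R|=0.1939
R=−1: 1+23/25x = −1+2/25x ⇒ -21/25x=2 ⇒ x=2/(-21/25)=-2.3810
Confirm numerically:
  x=-1.499: |R|=0.33849 <1
  x=-1.458: |R|=0.30570 <1
  x=-1.221: |R|=0.11235 <1
  x=-2.899: |R|=1.35324 >1
  x=-2.782: |R|=1.27555 >1
  x=-2.706: |R|=1.22445 >1
Interval (-2.3810, 0).

(-2.3810,0); λ=-5 ⇒ h* = (50/21)/5 = 0.4762.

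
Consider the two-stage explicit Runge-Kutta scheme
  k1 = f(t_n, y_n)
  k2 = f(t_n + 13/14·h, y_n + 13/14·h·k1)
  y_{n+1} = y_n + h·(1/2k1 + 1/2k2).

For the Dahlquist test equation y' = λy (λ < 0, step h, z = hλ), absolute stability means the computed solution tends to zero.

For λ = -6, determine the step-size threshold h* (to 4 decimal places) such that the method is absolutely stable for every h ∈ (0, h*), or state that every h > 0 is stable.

(-2.1538,0); λ=-6 ⇒ h* = (28/13)/6 = 0.3590.

With y'=λy (z=hλ):
  k1=λy_n ⇒ h·k1=z·y_n;  k2=λ(1+13/14z)y_n ⇒ h·k2=z(1+13/14z)y_n
  y_{n+1}/y_n = 1 + 1/2z + 1/2z(1+13/14z) = 1 + z + 13/28z²
  so R(z) = 1 + z + 13/28z².

Find x<0 with |R(x)|<1.
x=-0.56: |R|=0.5856
R=1: x+13/28x²=0 ⇒ x=−28/13=-2.1538; min R=1−1/(4·13/28)=0.4615>−1
Confirm numerically:
  x=-1.582: |R|=0.57998 <1
  x=-1.276: |R|=0.47994 <1
  x=-1.128: |R|=0.46275 <1
  x=-2.415: |R|=1.29282 >1
  x=-2.287: |R|=1.14139 >1
Interval (-2.1538, 0).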